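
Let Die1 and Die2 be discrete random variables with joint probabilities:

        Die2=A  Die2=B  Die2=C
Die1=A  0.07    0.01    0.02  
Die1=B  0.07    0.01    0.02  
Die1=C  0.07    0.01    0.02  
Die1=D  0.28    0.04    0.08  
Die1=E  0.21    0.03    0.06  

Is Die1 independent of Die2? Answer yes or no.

Every cell satisfies P(Die1,Die2) = P(Die1)·P(Die2). For instance P(Die1=A) = 0.10, P(Die2=A) = 0.70, and 0.10×0.70 = 0.07 matches the joint entry. So Die1 and Die2 are independent.

yes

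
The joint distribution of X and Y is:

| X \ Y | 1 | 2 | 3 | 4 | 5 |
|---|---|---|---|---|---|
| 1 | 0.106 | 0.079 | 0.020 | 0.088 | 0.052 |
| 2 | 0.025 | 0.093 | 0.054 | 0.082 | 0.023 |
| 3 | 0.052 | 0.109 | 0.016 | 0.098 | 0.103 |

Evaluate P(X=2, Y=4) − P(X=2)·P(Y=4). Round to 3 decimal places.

0.008

P(X=2) = 0.025 + 0.093 + 0.054 + 0.082 + 0.023 = 0.277.
P(Y=4) = 0.088 + 0.082 + 0.098 = 0.268.
P(X=2, Y=4) − P(X=2)P(Y=4) = 0.082 − 0.277×0.268 = 0.008.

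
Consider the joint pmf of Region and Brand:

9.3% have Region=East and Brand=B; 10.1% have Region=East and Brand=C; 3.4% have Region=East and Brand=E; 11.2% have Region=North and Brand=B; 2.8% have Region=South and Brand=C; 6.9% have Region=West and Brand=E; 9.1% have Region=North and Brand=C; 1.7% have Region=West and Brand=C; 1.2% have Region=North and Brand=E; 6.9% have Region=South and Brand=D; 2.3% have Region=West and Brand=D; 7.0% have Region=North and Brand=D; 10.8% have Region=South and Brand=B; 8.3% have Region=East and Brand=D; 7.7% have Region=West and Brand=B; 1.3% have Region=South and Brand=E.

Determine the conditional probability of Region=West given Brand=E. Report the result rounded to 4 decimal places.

0.5391

P(Brand=E) = 0.012 + 0.013 + 0.034 + 0.069 = 0.128.
P(Region=West | Brand=E) = 0.069/0.128 = 0.5391.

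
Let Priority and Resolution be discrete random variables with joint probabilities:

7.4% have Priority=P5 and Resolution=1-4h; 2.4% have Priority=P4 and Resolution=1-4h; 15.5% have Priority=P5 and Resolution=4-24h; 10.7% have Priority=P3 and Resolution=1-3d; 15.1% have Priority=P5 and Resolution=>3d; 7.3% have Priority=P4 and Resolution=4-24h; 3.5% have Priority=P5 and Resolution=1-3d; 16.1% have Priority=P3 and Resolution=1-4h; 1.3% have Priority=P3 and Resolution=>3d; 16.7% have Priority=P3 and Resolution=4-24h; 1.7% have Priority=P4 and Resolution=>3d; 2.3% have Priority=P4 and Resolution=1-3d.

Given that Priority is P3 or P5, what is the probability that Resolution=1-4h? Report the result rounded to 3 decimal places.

P(Priority=P3) = 0.161 + 0.167 + 0.107 + 0.013 = 0.448.
P(Priority=P5) = 0.074 + 0.155 + 0.035 + 0.151 = 0.415.
P(Priority ∈ {P3, P5}) = 0.448 + 0.415 = 0.863; P(Resolution=1-4h, Priority ∈ {P3, P5}) = 0.161 + 0.074 = 0.235.
P(Resolution=1-4h | Priority ∈ {P3, P5}) = 0.235/0.863 = 0.272.

0.272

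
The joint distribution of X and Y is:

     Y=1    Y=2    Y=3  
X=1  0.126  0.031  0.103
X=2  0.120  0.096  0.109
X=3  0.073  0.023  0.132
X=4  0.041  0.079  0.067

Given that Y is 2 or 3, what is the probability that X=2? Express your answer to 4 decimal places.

P(Y=2) = 0.031 + 0.096 + 0.023 + 0.079 = 0.229.
P(Y=3) = 0.103 + 0.109 + 0.132 + 0.067 = 0.411.
P(Y ∈ {2, 3}) = 0.229 + 0.411 = 0.640; P(X=2, Y ∈ {2, 3}) = 0.096 + 0.109 = 0.205.
P(X=2 | Y ∈ {2, 3}) = 0.205/0.640 = 0.3203.

0.3203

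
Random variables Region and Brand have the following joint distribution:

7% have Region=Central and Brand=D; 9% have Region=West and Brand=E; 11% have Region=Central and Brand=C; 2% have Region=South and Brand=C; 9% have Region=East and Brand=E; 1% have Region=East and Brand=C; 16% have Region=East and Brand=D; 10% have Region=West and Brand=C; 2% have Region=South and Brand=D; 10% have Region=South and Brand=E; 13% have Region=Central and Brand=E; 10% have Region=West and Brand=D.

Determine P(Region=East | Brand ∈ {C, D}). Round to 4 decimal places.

P(Brand=C) = 0.02 + 0.01 + 0.10 + 0.11 = 0.24.
P(Brand=D) = 0.02 + 0.16 + 0.10 + 0.07 = 0.35.
P(Brand ∈ {C, D}) = 0.24 + 0.35 = 0.59; P(Region=East, Brand ∈ {C, D}) = 0.01 + 0.16 = 0.17.
P(Region=East | Brand ∈ {C, D}) = 0.17/0.59 = 0.2881.

0.2881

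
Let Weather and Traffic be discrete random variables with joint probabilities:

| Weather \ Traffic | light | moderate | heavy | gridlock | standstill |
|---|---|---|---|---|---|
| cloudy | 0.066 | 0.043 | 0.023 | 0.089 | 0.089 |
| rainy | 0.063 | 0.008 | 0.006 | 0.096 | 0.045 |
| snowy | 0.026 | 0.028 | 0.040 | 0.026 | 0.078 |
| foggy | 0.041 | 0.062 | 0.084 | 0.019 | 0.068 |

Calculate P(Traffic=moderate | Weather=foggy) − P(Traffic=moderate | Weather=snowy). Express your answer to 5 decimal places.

P(Weather=foggy) = 0.041 + 0.062 + 0.084 + 0.019 + 0.068 = 0.274; P(Traffic=moderate | Weather=foggy) = 0.062/0.274 = 0.226277.
P(Weather=snowy) = 0.026 + 0.028 + 0.040 + 0.026 + 0.078 = 0.198; P(Traffic=moderate | Weather=snowy) = 0.028/0.198 = 0.141414.
Difference = 0.08486.

0.08486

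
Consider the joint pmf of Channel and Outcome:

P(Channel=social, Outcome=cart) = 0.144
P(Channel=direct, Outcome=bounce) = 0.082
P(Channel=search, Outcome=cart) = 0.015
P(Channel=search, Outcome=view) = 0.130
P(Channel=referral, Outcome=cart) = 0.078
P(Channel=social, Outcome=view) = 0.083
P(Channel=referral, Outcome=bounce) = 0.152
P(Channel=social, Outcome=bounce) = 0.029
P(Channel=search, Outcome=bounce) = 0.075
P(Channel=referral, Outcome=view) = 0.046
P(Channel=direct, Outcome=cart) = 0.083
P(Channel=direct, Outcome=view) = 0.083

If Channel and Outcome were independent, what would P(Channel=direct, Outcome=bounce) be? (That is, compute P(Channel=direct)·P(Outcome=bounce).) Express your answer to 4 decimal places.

P(Channel=direct) = 0.082 + 0.083 + 0.083 = 0.248.
P(Outcome=bounce) = 0.075 + 0.029 + 0.082 + 0.152 = 0.338.
Product: 0.248 × 0.338 = 0.0838.

0.0838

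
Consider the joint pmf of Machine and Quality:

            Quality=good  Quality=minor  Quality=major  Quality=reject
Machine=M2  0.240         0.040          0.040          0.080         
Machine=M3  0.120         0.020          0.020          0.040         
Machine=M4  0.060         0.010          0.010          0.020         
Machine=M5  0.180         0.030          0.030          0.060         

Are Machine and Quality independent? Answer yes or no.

yes

Every cell satisfies P(Machine,Quality) = P(Machine)·P(Quality). For instance P(Machine=M3) = 0.200, P(Quality=major) = 0.100, and 0.200×0.100 = 0.020 matches the joint entry. So Machine and Quality are independent.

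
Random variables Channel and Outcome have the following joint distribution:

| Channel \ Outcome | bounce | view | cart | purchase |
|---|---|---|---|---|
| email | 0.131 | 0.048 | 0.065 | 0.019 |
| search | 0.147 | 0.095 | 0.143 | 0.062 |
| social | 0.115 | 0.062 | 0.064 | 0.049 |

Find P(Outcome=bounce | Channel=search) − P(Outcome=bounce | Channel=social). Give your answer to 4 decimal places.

P(Channel=search) = 0.147 + 0.095 + 0.143 + 0.062 = 0.447; P(Outcome=bounce | Channel=search) = 0.147/0.447 = 0.32886.
P(Channel=social) = 0.115 + 0.062 + 0.064 + 0.049 = 0.290; P(Outcome=bounce | Channel=social) = 0.115/0.290 = 0.39655.
Difference = -0.0677.

-0.0677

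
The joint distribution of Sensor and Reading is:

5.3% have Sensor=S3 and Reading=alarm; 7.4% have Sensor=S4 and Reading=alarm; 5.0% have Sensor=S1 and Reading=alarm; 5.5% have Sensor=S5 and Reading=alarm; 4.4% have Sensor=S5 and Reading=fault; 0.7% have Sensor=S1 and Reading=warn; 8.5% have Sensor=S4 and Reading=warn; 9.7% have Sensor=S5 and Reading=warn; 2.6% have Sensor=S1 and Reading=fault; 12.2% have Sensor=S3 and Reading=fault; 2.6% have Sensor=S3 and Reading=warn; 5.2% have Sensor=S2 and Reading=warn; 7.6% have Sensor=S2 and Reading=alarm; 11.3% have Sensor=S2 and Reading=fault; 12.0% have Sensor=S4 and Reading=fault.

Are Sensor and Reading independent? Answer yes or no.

P(Sensor=S5) = 0.196 and P(Reading=warn) = 0.267, so their product is 0.05233, but P(Sensor=S5, Reading=warn) = 0.097. Since these differ, Sensor and Reading are not independent.

no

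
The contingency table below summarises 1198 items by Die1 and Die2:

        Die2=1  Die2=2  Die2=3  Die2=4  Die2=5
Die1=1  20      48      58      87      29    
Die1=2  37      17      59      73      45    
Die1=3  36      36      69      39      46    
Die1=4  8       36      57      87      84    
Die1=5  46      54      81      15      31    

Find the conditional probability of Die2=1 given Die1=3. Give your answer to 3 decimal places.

0.159

Total with Die1=3: 36 + 36 + 69 + 39 + 46 = 226.
P(Die2=1 | Die1=3) = 36/226 = 0.159.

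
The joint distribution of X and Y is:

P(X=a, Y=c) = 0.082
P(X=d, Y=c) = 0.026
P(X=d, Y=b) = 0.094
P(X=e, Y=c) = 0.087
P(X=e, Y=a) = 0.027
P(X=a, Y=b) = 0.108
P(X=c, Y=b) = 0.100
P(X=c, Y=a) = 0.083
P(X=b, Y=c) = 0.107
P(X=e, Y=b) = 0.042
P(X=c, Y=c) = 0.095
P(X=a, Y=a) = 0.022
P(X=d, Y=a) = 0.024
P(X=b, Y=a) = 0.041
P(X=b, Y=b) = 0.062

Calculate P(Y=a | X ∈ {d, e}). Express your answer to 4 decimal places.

0.1700

P(X=d) = 0.024 + 0.094 + 0.026 = 0.144.
P(X=e) = 0.027 + 0.042 + 0.087 = 0.156.
P(X ∈ {d, e}) = 0.144 + 0.156 = 0.300; P(Y=a, X ∈ {d, e}) = 0.024 + 0.027 = 0.051.
P(Y=a | X ∈ {d, e}) = 0.051/0.300 = 0.1700.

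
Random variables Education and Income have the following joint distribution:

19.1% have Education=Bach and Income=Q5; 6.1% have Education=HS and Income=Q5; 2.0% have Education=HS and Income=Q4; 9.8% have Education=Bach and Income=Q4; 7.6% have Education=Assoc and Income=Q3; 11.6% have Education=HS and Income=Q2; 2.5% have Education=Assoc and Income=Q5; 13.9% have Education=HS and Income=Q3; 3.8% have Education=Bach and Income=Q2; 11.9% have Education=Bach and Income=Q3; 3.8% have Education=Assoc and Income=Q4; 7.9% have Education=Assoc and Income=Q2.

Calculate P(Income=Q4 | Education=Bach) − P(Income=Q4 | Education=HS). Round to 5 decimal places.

0.16021

P(Education=Bach) = 0.038 + 0.119 + 0.098 + 0.191 = 0.446; P(Income=Q4 | Education=Bach) = 0.098/0.446 = 0.219731.
P(Education=HS) = 0.116 + 0.139 + 0.020 + 0.061 = 0.336; P(Income=Q4 | Education=HS) = 0.020/0.336 = 0.059524.
Difference = 0.16021.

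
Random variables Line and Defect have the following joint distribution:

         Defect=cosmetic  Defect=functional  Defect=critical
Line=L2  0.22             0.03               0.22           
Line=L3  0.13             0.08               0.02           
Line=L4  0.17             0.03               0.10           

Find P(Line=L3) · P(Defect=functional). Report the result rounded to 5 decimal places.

0.03220

P(Line=L3) = 0.13 + 0.08 + 0.02 = 0.23.
P(Defect=functional) = 0.03 + 0.08 + 0.03 = 0.14.
Product: 0.23 × 0.14 = 0.03220.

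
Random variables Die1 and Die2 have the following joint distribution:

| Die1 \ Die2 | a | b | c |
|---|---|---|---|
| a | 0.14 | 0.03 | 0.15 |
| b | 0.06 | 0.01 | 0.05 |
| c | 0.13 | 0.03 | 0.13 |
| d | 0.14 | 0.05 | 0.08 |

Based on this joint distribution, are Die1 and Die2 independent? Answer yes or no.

no

P(Die1=d) = 0.27 and P(Die2=c) = 0.41, so their product is 0.1107, but P(Die1=d, Die2=c) = 0.08. Since these differ, Die1 and Die2 are not independent.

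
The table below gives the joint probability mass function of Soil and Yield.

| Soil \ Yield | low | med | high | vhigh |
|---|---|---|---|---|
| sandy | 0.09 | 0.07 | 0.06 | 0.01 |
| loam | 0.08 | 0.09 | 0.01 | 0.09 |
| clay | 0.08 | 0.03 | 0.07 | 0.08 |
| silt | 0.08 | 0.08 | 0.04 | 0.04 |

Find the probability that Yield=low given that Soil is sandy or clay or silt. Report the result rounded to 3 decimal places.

P(Soil=sandy) = 0.09 + 0.07 + 0.06 + 0.01 = 0.23.
P(Soil=clay) = 0.08 + 0.03 + 0.07 + 0.08 = 0.26.
P(Soil=silt) = 0.08 + 0.08 + 0.04 + 0.04 = 0.24.
P(Soil ∈ {sandy, clay, silt}) = 0.23 + 0.26 + 0.24 = 0.73; P(Yield=low, Soil ∈ {sandy, clay, silt}) = 0.09 + 0.08 + 0.08 = 0.25.
P(Yield=low | Soil ∈ {sandy, clay, silt}) = 0.25/0.73 = 0.342.

0.342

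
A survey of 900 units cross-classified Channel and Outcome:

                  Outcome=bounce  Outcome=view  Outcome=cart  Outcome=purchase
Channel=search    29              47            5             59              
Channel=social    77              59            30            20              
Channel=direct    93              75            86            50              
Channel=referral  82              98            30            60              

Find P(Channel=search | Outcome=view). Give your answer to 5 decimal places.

Total with Outcome=view: 47 + 59 + 75 + 98 = 279.
P(Channel=search | Outcome=view) = 47/279 = 0.16846.

0.16846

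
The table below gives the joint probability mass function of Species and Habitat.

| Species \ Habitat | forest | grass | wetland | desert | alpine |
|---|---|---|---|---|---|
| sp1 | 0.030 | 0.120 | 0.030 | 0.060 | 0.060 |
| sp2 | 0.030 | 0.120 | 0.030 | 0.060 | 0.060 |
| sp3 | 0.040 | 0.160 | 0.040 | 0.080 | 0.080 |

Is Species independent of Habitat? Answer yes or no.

Every cell satisfies P(Species,Habitat) = P(Species)·P(Habitat). For instance P(Species=sp3) = 0.400, P(Habitat=grass) = 0.400, and 0.400×0.400 = 0.160 matches the joint entry. So Species and Habitat are independent.

yes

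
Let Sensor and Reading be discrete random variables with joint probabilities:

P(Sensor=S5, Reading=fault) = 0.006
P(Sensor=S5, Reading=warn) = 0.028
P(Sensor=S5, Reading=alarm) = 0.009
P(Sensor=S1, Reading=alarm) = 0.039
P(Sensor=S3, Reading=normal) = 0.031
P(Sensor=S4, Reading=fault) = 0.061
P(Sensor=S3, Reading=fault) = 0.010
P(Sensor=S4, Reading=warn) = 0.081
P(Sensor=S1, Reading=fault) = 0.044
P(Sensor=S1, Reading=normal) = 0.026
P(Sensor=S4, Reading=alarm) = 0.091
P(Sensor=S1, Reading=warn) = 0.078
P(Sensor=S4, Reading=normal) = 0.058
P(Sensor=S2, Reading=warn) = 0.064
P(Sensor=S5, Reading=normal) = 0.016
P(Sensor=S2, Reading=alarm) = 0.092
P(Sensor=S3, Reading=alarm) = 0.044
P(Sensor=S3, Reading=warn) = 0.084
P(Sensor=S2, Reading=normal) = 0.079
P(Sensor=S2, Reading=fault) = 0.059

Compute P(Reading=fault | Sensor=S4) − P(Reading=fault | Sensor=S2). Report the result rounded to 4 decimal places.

0.0089

P(Sensor=S4) = 0.058 + 0.081 + 0.091 + 0.061 = 0.291; P(Reading=fault | Sensor=S4) = 0.061/0.291 = 0.20962.
P(Sensor=S2) = 0.079 + 0.064 + 0.092 + 0.059 = 0.294; P(Reading=fault | Sensor=S2) = 0.059/0.294 = 0.20068.
Difference = 0.0089.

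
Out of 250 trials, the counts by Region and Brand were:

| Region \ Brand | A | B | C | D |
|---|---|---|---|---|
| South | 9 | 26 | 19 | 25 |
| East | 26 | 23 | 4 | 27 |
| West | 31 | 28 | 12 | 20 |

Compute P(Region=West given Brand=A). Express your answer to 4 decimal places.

Total with Brand=A: 9 + 26 + 31 = 66.
P(Region=West | Brand=A) = 31/66 = 0.4697.

0.4697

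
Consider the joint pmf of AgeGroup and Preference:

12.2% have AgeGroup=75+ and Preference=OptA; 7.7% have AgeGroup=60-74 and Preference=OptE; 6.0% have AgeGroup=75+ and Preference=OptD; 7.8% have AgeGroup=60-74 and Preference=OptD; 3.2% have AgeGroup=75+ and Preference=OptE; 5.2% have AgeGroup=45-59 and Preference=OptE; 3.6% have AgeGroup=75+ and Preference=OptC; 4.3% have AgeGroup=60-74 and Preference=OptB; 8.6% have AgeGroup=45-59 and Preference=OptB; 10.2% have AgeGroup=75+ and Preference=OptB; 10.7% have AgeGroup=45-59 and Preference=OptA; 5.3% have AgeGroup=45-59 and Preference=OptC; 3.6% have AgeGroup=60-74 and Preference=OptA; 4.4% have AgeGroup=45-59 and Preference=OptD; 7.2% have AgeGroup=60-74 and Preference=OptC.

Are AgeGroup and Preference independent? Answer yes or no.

no

P(AgeGroup=60-74) = 0.306 and P(Preference=OptA) = 0.265, so their product is 0.08109, but P(AgeGroup=60-74, Preference=OptA) = 0.036. Since these differ, AgeGroup and Preference are not independent.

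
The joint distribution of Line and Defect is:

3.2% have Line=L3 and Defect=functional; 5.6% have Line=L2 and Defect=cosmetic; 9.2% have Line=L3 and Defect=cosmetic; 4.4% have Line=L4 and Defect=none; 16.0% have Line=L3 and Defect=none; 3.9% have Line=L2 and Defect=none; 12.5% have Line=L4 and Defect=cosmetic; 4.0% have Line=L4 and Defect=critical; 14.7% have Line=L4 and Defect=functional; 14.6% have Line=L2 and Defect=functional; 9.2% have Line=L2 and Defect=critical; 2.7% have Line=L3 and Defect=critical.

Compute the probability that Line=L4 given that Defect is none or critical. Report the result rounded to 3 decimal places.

0.209

P(Defect=none) = 0.039 + 0.160 + 0.044 = 0.243.
P(Defect=critical) = 0.092 + 0.027 + 0.040 = 0.159.
P(Defect ∈ {none, critical}) = 0.243 + 0.159 = 0.402; P(Line=L4, Defect ∈ {none, critical}) = 0.044 + 0.040 = 0.084.
P(Line=L4 | Defect ∈ {none, critical}) = 0.084/0.402 = 0.209.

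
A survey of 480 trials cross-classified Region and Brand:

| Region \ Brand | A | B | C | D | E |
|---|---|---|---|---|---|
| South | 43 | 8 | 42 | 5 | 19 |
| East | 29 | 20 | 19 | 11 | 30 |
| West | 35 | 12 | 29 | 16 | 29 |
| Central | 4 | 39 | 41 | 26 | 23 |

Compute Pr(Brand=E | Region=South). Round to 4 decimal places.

Total with Region=South: 43 + 8 + 42 + 5 + 19 = 117.
P(Brand=E | Region=South) = 19/117 = 0.1624.

0.1624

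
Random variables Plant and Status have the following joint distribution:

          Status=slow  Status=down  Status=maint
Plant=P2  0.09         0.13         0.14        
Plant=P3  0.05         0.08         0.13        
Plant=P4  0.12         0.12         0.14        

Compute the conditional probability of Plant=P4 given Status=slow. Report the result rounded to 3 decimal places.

0.462

P(Status=slow) = 0.09 + 0.05 + 0.12 = 0.26.
P(Plant=P4 | Status=slow) = 0.12/0.26 = 0.462.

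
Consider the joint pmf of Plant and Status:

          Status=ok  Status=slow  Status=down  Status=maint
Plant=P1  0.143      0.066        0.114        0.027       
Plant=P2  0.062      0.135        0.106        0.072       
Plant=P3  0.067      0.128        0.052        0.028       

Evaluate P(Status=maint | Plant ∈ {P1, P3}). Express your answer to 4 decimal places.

P(Plant=P1) = 0.143 + 0.066 + 0.114 + 0.027 = 0.350.
P(Plant=P3) = 0.067 + 0.128 + 0.052 + 0.028 = 0.275.
P(Plant ∈ {P1, P3}) = 0.350 + 0.275 = 0.625; P(Status=maint, Plant ∈ {P1, P3}) = 0.027 + 0.028 = 0.055.
P(Status=maint | Plant ∈ {P1, P3}) = 0.055/0.625 = 0.0880.

0.0880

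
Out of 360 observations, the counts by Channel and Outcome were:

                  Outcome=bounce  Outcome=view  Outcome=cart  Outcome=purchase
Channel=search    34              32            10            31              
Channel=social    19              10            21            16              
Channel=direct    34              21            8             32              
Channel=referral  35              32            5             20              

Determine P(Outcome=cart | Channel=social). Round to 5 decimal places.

0.31818

Total with Channel=social: 19 + 10 + 21 + 16 = 66.
P(Outcome=cart | Channel=social) = 21/66 = 0.31818.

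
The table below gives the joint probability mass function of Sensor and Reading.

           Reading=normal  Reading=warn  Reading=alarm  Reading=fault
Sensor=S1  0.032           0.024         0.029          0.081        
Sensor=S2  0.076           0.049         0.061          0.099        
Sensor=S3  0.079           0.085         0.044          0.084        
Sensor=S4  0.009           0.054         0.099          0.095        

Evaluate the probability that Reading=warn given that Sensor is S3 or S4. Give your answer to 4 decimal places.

0.2532

P(Sensor=S3) = 0.079 + 0.085 + 0.044 + 0.084 = 0.292.
P(Sensor=S4) = 0.009 + 0.054 + 0.099 + 0.095 = 0.257.
P(Sensor ∈ {S3, S4}) = 0.292 + 0.257 = 0.549; P(Reading=warn, Sensor ∈ {S3, S4}) = 0.085 + 0.054 = 0.139.
P(Reading=warn | Sensor ∈ {S3, S4}) = 0.139/0.549 = 0.2532.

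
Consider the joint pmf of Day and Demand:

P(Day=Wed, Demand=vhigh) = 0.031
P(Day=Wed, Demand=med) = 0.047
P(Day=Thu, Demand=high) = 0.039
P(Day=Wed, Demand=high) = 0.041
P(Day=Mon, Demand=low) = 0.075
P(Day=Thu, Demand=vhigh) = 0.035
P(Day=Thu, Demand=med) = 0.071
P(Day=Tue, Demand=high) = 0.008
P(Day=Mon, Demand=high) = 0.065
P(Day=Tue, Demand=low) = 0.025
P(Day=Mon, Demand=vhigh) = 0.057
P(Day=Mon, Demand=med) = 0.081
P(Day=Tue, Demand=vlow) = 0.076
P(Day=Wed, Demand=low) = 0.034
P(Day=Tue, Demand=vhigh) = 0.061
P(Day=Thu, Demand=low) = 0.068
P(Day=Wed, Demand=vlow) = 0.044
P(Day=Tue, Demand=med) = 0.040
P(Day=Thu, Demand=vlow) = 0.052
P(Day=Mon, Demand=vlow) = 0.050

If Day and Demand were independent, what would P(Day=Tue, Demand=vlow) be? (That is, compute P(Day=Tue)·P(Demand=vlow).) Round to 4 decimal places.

P(Day=Tue) = 0.076 + 0.025 + 0.040 + 0.008 + 0.061 = 0.210.
P(Demand=vlow) = 0.050 + 0.076 + 0.044 + 0.052 = 0.222.
Product: 0.210 × 0.222 = 0.0466.

0.0466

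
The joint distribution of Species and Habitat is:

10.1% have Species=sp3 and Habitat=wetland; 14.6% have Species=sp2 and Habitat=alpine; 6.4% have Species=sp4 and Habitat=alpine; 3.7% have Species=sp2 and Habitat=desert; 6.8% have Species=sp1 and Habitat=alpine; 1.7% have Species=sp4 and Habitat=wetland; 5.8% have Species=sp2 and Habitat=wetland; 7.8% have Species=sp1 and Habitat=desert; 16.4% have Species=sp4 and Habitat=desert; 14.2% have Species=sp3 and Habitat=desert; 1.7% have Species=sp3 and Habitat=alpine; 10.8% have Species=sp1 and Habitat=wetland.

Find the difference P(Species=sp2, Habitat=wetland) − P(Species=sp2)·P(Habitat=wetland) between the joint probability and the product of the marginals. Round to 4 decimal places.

-0.0104

P(Species=sp2) = 0.058 + 0.037 + 0.146 = 0.241.
P(Habitat=wetland) = 0.108 + 0.058 + 0.101 + 0.017 = 0.284.
P(Species=sp2, Habitat=wetland) − P(Species=sp2)P(Habitat=wetland) = 0.058 − 0.241×0.284 = -0.0104.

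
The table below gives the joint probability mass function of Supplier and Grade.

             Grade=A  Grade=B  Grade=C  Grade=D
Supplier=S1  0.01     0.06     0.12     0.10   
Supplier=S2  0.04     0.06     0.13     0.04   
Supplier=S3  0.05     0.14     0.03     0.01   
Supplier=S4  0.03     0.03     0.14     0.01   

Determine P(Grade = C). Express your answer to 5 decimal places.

P(Grade=C) = 0.12 + 0.13 + 0.03 + 0.14 = 0.42.

0.42000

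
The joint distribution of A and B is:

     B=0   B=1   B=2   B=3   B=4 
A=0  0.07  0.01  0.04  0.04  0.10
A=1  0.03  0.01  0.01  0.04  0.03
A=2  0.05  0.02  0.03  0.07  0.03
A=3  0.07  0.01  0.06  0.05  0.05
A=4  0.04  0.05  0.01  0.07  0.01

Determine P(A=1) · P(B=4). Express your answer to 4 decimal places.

P(A=1) = 0.03 + 0.01 + 0.01 + 0.04 + 0.03 = 0.12.
P(B=4) = 0.10 + 0.03 + 0.03 + 0.05 + 0.01 = 0.22.
Product: 0.12 × 0.22 = 0.0264.

0.0264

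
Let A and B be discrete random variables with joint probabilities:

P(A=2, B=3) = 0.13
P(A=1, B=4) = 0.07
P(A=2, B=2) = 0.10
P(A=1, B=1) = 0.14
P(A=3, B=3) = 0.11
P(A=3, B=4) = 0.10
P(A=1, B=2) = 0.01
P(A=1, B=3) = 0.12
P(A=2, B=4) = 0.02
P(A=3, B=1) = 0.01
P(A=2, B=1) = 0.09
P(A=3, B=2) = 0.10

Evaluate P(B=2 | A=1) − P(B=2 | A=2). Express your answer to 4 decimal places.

P(A=1) = 0.14 + 0.01 + 0.12 + 0.07 = 0.34; P(B=2 | A=1) = 0.01/0.34 = 0.02941.
P(A=2) = 0.09 + 0.10 + 0.13 + 0.02 = 0.34; P(B=2 | A=2) = 0.10/0.34 = 0.29412.
Difference = -0.2647.

-0.2647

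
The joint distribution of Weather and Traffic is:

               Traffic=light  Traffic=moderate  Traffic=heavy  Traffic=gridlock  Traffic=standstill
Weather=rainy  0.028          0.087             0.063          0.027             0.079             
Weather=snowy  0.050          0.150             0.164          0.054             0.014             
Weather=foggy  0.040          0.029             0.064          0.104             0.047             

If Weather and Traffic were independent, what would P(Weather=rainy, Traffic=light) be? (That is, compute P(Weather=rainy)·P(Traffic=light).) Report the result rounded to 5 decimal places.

P(Weather=rainy) = 0.028 + 0.087 + 0.063 + 0.027 + 0.079 = 0.284.
P(Traffic=light) = 0.028 + 0.050 + 0.040 = 0.118.
Product: 0.284 × 0.118 = 0.03351.

0.03351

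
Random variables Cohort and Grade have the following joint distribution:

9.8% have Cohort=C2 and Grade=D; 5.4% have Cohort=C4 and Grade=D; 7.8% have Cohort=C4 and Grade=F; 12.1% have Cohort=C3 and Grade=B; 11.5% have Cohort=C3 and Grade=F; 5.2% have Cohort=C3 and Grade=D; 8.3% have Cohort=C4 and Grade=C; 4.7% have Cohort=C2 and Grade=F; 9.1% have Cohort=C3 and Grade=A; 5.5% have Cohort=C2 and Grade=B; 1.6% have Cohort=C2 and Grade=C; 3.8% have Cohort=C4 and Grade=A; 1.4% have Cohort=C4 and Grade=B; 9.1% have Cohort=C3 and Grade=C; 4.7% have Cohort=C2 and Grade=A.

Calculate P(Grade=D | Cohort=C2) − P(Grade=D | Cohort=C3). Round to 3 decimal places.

P(Cohort=C2) = 0.047 + 0.055 + 0.016 + 0.098 + 0.047 = 0.263; P(Grade=D | Cohort=C2) = 0.098/0.263 = 0.3726.
P(Cohort=C3) = 0.091 + 0.121 + 0.091 + 0.052 + 0.115 = 0.470; P(Grade=D | Cohort=C3) = 0.052/0.470 = 0.1106.
Difference = 0.262.

0.262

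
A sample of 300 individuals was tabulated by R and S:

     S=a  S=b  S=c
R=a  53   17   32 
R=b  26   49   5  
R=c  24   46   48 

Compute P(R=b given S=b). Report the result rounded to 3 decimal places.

Total with S=b: 17 + 49 + 46 = 112.
P(R=b | S=b) = 49/112 = 0.438.

0.438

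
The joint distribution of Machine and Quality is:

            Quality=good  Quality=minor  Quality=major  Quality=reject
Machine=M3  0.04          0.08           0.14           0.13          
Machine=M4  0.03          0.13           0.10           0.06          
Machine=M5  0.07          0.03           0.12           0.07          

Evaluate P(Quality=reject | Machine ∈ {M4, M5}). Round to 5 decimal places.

P(Machine=M4) = 0.03 + 0.13 + 0.10 + 0.06 = 0.32.
P(Machine=M5) = 0.07 + 0.03 + 0.12 + 0.07 = 0.29.
P(Machine ∈ {M4, M5}) = 0.32 + 0.29 = 0.61; P(Quality=reject, Machine ∈ {M4, M5}) = 0.06 + 0.07 = 0.13.
P(Quality=reject | Machine ∈ {M4, M5}) = 0.13/0.61 = 0.21311.

0.21311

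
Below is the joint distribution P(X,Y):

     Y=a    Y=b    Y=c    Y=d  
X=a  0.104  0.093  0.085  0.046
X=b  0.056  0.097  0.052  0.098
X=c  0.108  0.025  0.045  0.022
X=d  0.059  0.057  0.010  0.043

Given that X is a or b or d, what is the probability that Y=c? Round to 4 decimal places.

0.1838

P(X=a) = 0.104 + 0.093 + 0.085 + 0.046 = 0.328.
P(X=b) = 0.056 + 0.097 + 0.052 + 0.098 = 0.303.
P(X=d) = 0.059 + 0.057 + 0.010 + 0.043 = 0.169.
P(X ∈ {a, b, d}) = 0.328 + 0.303 + 0.169 = 0.800; P(Y=c, X ∈ {a, b, d}) = 0.085 + 0.052 + 0.010 = 0.147.
P(Y=c | X ∈ {a, b, d}) = 0.147/0.800 = 0.1838.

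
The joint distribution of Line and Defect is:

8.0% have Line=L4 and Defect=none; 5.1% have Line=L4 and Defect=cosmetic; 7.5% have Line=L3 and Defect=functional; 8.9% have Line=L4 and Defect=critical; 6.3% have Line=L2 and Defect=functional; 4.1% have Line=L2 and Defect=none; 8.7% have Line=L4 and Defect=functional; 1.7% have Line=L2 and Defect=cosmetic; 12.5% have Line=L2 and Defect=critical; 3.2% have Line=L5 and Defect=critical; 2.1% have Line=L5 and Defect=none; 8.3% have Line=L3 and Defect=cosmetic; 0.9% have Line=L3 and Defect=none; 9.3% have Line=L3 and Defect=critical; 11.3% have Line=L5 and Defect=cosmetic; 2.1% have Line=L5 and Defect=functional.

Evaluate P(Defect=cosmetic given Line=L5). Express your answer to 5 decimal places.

P(Line=L5) = 0.021 + 0.113 + 0.021 + 0.032 = 0.187.
P(Defect=cosmetic | Line=L5) = 0.113/0.187 = 0.60428.

0.60428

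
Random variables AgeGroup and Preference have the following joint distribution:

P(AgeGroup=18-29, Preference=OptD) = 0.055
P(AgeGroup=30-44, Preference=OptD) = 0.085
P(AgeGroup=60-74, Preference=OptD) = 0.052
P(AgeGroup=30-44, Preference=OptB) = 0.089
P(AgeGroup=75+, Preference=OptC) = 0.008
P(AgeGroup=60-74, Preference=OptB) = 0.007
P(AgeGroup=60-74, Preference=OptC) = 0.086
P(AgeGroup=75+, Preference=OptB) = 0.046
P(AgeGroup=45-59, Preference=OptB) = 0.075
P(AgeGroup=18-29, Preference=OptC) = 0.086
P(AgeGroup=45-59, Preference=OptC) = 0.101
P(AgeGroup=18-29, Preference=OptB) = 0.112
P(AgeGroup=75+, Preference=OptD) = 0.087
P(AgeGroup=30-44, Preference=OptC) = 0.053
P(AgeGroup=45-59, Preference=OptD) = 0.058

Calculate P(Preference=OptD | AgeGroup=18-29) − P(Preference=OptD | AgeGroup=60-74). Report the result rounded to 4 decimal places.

-0.1412

P(AgeGroup=18-29) = 0.112 + 0.086 + 0.055 = 0.253; P(Preference=OptD | AgeGroup=18-29) = 0.055/0.253 = 0.21739.
P(AgeGroup=60-74) = 0.007 + 0.086 + 0.052 = 0.145; P(Preference=OptD | AgeGroup=60-74) = 0.052/0.145 = 0.35862.
Difference = -0.1412.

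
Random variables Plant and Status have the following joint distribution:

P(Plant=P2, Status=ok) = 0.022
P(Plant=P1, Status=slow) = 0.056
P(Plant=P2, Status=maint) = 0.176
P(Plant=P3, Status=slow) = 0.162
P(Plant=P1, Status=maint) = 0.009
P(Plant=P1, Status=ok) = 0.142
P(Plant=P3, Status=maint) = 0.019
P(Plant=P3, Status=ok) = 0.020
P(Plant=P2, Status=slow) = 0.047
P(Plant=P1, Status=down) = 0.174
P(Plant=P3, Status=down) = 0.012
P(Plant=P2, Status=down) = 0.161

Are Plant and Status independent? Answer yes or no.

P(Plant=P3) = 0.213 and P(Status=slow) = 0.265, so their product is 0.05645, but P(Plant=P3, Status=slow) = 0.162. Since these differ, Plant and Status are not independent.

no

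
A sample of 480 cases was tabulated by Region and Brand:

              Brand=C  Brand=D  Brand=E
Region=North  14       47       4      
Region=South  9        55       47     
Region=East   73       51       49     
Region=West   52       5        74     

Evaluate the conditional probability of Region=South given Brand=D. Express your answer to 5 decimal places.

0.34810

Total with Brand=D: 47 + 55 + 51 + 5 = 158.
P(Region=South | Brand=D) = 55/158 = 0.34810.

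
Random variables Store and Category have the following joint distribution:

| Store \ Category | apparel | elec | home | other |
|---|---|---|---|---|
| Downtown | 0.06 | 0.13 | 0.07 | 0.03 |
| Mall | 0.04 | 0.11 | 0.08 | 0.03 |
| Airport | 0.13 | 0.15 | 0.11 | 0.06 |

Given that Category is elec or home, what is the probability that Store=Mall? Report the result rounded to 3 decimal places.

P(Category=elec) = 0.13 + 0.11 + 0.15 = 0.39.
P(Category=home) = 0.07 + 0.08 + 0.11 = 0.26.
P(Category ∈ {elec, home}) = 0.39 + 0.26 = 0.65; P(Store=Mall, Category ∈ {elec, home}) = 0.11 + 0.08 = 0.19.
P(Store=Mall | Category ∈ {elec, home}) = 0.19/0.65 = 0.292.

0.292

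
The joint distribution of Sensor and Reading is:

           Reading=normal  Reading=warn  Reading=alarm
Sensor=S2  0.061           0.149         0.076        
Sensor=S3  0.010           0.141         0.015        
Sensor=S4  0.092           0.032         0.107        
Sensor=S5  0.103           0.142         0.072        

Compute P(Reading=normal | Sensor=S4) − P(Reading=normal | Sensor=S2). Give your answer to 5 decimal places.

P(Sensor=S4) = 0.092 + 0.032 + 0.107 = 0.231; P(Reading=normal | Sensor=S4) = 0.092/0.231 = 0.398268.
P(Sensor=S2) = 0.061 + 0.149 + 0.076 = 0.286; P(Reading=normal | Sensor=S2) = 0.061/0.286 = 0.213287.
Difference = 0.18498.

0.18498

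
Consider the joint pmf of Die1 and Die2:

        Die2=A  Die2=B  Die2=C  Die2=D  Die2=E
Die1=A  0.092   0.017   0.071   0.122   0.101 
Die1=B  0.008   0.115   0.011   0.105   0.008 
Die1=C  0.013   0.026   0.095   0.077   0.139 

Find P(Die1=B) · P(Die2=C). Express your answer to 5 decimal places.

0.04372

P(Die1=B) = 0.008 + 0.115 + 0.011 + 0.105 + 0.008 = 0.247.
P(Die2=C) = 0.071 + 0.011 + 0.095 = 0.177.
Product: 0.247 × 0.177 = 0.04372.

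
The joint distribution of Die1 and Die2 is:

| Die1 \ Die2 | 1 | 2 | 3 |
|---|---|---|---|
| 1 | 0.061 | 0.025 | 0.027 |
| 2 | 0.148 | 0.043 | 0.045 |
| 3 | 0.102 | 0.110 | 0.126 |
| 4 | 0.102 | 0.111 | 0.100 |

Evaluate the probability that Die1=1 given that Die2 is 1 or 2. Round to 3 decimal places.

P(Die2=1) = 0.061 + 0.148 + 0.102 + 0.102 = 0.413.
P(Die2=2) = 0.025 + 0.043 + 0.110 + 0.111 = 0.289.
P(Die2 ∈ {1, 2}) = 0.413 + 0.289 = 0.702; P(Die1=1, Die2 ∈ {1, 2}) = 0.061 + 0.025 = 0.086.
P(Die1=1 | Die2 ∈ {1, 2}) = 0.086/0.702 = 0.123.

0.123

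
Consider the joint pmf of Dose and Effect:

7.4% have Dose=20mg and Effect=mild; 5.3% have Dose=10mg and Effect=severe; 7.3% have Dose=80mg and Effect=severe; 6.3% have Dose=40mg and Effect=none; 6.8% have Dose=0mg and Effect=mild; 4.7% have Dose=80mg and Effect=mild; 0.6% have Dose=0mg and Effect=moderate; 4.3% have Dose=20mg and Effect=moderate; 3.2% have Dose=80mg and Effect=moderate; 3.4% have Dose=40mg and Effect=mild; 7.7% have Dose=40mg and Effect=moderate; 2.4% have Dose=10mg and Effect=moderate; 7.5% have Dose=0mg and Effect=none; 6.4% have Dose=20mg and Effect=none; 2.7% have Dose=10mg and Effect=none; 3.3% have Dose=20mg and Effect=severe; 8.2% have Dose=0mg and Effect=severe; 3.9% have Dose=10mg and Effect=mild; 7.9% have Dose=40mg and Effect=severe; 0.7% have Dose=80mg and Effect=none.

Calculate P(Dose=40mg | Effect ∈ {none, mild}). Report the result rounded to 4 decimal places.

P(Effect=none) = 0.075 + 0.027 + 0.064 + 0.063 + 0.007 = 0.236.
P(Effect=mild) = 0.068 + 0.039 + 0.074 + 0.034 + 0.047 = 0.262.
P(Effect ∈ {none, mild}) = 0.236 + 0.262 = 0.498; P(Dose=40mg, Effect ∈ {none, mild}) = 0.063 + 0.034 = 0.097.
P(Dose=40mg | Effect ∈ {none, mild}) = 0.097/0.498 = 0.1948.

0.1948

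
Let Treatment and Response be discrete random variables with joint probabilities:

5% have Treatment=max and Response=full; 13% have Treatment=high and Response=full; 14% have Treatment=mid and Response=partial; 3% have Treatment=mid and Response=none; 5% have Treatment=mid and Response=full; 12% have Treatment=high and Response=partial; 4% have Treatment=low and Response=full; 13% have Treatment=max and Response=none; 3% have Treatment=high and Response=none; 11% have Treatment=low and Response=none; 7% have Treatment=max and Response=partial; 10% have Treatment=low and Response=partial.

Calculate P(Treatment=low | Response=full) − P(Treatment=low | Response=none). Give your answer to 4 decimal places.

P(Response=full) = 0.04 + 0.05 + 0.13 + 0.05 = 0.27; P(Treatment=low | Response=full) = 0.04/0.27 = 0.14815.
P(Response=none) = 0.11 + 0.03 + 0.03 + 0.13 = 0.30; P(Treatment=low | Response=none) = 0.11/0.30 = 0.36667.
Difference = -0.2185.

-0.2185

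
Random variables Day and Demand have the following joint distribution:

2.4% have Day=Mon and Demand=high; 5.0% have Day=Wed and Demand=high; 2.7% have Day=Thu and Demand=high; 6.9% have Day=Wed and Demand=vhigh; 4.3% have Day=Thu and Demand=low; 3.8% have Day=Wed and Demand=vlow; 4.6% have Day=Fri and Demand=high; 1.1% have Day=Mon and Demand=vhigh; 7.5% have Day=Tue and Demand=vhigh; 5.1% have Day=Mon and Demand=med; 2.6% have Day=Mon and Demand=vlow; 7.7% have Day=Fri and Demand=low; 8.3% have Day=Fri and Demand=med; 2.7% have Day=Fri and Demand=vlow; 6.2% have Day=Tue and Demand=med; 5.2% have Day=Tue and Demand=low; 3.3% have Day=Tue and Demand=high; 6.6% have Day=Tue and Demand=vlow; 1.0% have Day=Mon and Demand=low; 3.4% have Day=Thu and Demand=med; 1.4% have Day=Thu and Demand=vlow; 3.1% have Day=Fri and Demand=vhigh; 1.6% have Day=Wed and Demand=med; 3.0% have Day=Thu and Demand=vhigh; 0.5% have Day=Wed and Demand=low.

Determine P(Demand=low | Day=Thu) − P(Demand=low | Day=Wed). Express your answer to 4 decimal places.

0.2625

P(Day=Thu) = 0.014 + 0.043 + 0.034 + 0.027 + 0.030 = 0.148; P(Demand=low | Day=Thu) = 0.043/0.148 = 0.29054.
P(Day=Wed) = 0.038 + 0.005 + 0.016 + 0.050 + 0.069 = 0.178; P(Demand=low | Day=Wed) = 0.005/0.178 = 0.02809.
Difference = 0.2625.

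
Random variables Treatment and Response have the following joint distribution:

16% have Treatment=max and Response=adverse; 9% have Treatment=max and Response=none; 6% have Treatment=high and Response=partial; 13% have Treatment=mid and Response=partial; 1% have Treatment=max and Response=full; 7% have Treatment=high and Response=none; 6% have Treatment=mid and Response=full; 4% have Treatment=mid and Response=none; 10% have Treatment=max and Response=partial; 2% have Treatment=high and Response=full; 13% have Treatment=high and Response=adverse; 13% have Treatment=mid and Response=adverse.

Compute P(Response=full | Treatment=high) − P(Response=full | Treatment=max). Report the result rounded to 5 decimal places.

P(Treatment=high) = 0.07 + 0.06 + 0.02 + 0.13 = 0.28; P(Response=full | Treatment=high) = 0.02/0.28 = 0.071429.
P(Treatment=max) = 0.09 + 0.10 + 0.01 + 0.16 = 0.36; P(Response=full | Treatment=max) = 0.01/0.36 = 0.027778.
Difference = 0.04365.

0.04365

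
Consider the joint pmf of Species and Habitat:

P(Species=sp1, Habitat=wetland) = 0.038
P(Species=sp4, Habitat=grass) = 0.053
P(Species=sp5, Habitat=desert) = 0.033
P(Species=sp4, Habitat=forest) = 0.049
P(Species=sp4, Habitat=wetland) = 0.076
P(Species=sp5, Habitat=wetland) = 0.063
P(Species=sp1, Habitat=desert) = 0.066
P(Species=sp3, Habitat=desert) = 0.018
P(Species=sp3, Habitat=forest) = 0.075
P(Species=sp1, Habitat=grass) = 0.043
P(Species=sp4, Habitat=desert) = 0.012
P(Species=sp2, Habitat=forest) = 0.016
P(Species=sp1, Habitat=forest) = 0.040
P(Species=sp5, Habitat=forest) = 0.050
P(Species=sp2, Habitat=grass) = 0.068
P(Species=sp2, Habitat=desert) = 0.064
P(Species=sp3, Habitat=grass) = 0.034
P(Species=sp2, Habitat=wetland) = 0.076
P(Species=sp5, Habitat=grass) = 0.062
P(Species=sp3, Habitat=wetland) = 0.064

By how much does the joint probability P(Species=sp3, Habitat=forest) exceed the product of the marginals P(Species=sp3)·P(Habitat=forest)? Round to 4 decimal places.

P(Species=sp3) = 0.075 + 0.034 + 0.064 + 0.018 = 0.191.
P(Habitat=forest) = 0.040 + 0.016 + 0.075 + 0.049 + 0.050 = 0.230.
P(Species=sp3, Habitat=forest) − P(Species=sp3)P(Habitat=forest) = 0.075 − 0.191×0.230 = 0.0311.

0.0311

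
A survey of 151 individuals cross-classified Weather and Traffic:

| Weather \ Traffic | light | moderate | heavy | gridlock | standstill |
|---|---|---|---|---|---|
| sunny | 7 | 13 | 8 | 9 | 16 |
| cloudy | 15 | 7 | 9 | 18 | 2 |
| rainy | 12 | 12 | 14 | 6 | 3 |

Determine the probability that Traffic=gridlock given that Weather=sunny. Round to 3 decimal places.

Total with Weather=sunny: 7 + 13 + 8 + 9 + 16 = 53.
P(Traffic=gridlock | Weather=sunny) = 9/53 = 0.170.

0.170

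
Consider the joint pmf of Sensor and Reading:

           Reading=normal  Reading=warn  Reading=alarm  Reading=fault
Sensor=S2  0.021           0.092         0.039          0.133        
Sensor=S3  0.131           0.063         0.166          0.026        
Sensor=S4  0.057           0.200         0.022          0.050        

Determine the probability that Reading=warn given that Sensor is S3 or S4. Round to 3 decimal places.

0.368

P(Sensor=S3) = 0.131 + 0.063 + 0.166 + 0.026 = 0.386.
P(Sensor=S4) = 0.057 + 0.200 + 0.022 + 0.050 = 0.329.
P(Sensor ∈ {S3, S4}) = 0.386 + 0.329 = 0.715; P(Reading=warn, Sensor ∈ {S3, S4}) = 0.063 + 0.200 = 0.263.
P(Reading=warn | Sensor ∈ {S3, S4}) = 0.263/0.715 = 0.368.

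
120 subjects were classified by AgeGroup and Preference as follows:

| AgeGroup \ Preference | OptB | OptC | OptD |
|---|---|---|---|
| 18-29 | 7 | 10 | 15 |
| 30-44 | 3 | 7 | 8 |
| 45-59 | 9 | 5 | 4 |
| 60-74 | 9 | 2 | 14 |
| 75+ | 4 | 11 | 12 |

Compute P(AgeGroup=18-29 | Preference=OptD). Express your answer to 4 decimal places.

0.2830

Total with Preference=OptD: 15 + 8 + 4 + 14 + 12 = 53.
P(AgeGroup=18-29 | Preference=OptD) = 15/53 = 0.2830.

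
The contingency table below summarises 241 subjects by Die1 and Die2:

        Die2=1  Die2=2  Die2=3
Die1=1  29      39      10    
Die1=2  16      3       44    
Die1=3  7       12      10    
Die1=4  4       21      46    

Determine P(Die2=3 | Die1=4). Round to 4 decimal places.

Total with Die1=4: 4 + 21 + 46 = 71.
P(Die2=3 | Die1=4) = 46/71 = 0.6479.

0.6479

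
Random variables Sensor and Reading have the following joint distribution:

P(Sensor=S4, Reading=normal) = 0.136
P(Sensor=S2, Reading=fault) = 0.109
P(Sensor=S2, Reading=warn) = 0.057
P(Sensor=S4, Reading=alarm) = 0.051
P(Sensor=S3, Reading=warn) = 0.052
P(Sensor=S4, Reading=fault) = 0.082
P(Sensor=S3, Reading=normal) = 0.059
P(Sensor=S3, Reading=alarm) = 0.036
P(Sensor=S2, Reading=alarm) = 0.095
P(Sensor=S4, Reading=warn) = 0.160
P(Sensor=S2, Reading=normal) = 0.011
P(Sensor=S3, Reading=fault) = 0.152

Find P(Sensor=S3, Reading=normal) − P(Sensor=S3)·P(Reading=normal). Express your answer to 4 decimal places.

P(Sensor=S3) = 0.059 + 0.052 + 0.036 + 0.152 = 0.299.
P(Reading=normal) = 0.011 + 0.059 + 0.136 = 0.206.
P(Sensor=S3, Reading=normal) − P(Sensor=S3)P(Reading=normal) = 0.059 − 0.299×0.206 = -0.0026.

-0.0026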